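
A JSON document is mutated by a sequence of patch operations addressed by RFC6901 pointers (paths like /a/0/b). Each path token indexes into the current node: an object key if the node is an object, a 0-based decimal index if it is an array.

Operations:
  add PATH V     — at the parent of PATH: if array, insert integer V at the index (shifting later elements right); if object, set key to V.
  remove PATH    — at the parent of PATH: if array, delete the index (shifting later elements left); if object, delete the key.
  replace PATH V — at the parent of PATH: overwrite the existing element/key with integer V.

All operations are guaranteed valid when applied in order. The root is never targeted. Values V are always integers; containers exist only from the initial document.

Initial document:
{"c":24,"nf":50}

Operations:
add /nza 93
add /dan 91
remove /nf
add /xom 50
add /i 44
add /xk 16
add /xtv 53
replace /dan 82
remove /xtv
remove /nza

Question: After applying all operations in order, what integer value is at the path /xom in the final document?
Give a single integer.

Answer: 50

Derivation:
After op 1 (add /nza 93): {"c":24,"nf":50,"nza":93}
After op 2 (add /dan 91): {"c":24,"dan":91,"nf":50,"nza":93}
After op 3 (remove /nf): {"c":24,"dan":91,"nza":93}
After op 4 (add /xom 50): {"c":24,"dan":91,"nza":93,"xom":50}
After op 5 (add /i 44): {"c":24,"dan":91,"i":44,"nza":93,"xom":50}
After op 6 (add /xk 16): {"c":24,"dan":91,"i":44,"nza":93,"xk":16,"xom":50}
After op 7 (add /xtv 53): {"c":24,"dan":91,"i":44,"nza":93,"xk":16,"xom":50,"xtv":53}
After op 8 (replace /dan 82): {"c":24,"dan":82,"i":44,"nza":93,"xk":16,"xom":50,"xtv":53}
After op 9 (remove /xtv): {"c":24,"dan":82,"i":44,"nza":93,"xk":16,"xom":50}
After op 10 (remove /nza): {"c":24,"dan":82,"i":44,"xk":16,"xom":50}
Value at /xom: 50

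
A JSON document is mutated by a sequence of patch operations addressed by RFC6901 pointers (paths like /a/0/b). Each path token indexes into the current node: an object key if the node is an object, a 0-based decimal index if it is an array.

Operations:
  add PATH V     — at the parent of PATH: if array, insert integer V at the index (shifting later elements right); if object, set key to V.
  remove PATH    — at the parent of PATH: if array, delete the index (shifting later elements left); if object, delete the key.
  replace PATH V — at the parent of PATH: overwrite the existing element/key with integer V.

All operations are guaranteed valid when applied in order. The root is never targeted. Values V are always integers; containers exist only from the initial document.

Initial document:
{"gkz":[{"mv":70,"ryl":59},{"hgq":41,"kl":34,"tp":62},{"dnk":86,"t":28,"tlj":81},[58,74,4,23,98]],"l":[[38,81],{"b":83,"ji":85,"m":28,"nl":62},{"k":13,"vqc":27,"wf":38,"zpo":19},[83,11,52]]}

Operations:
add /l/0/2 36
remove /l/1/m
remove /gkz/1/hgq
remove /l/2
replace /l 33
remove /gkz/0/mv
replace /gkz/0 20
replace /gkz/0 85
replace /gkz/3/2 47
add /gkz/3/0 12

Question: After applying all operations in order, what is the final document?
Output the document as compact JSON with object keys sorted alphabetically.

After op 1 (add /l/0/2 36): {"gkz":[{"mv":70,"ryl":59},{"hgq":41,"kl":34,"tp":62},{"dnk":86,"t":28,"tlj":81},[58,74,4,23,98]],"l":[[38,81,36],{"b":83,"ji":85,"m":28,"nl":62},{"k":13,"vqc":27,"wf":38,"zpo":19},[83,11,52]]}
After op 2 (remove /l/1/m): {"gkz":[{"mv":70,"ryl":59},{"hgq":41,"kl":34,"tp":62},{"dnk":86,"t":28,"tlj":81},[58,74,4,23,98]],"l":[[38,81,36],{"b":83,"ji":85,"nl":62},{"k":13,"vqc":27,"wf":38,"zpo":19},[83,11,52]]}
After op 3 (remove /gkz/1/hgq): {"gkz":[{"mv":70,"ryl":59},{"kl":34,"tp":62},{"dnk":86,"t":28,"tlj":81},[58,74,4,23,98]],"l":[[38,81,36],{"b":83,"ji":85,"nl":62},{"k":13,"vqc":27,"wf":38,"zpo":19},[83,11,52]]}
After op 4 (remove /l/2): {"gkz":[{"mv":70,"ryl":59},{"kl":34,"tp":62},{"dnk":86,"t":28,"tlj":81},[58,74,4,23,98]],"l":[[38,81,36],{"b":83,"ji":85,"nl":62},[83,11,52]]}
After op 5 (replace /l 33): {"gkz":[{"mv":70,"ryl":59},{"kl":34,"tp":62},{"dnk":86,"t":28,"tlj":81},[58,74,4,23,98]],"l":33}
After op 6 (remove /gkz/0/mv): {"gkz":[{"ryl":59},{"kl":34,"tp":62},{"dnk":86,"t":28,"tlj":81},[58,74,4,23,98]],"l":33}
After op 7 (replace /gkz/0 20): {"gkz":[20,{"kl":34,"tp":62},{"dnk":86,"t":28,"tlj":81},[58,74,4,23,98]],"l":33}
After op 8 (replace /gkz/0 85): {"gkz":[85,{"kl":34,"tp":62},{"dnk":86,"t":28,"tlj":81},[58,74,4,23,98]],"l":33}
After op 9 (replace /gkz/3/2 47): {"gkz":[85,{"kl":34,"tp":62},{"dnk":86,"t":28,"tlj":81},[58,74,47,23,98]],"l":33}
After op 10 (add /gkz/3/0 12): {"gkz":[85,{"kl":34,"tp":62},{"dnk":86,"t":28,"tlj":81},[12,58,74,47,23,98]],"l":33}

Answer: {"gkz":[85,{"kl":34,"tp":62},{"dnk":86,"t":28,"tlj":81},[12,58,74,47,23,98]],"l":33}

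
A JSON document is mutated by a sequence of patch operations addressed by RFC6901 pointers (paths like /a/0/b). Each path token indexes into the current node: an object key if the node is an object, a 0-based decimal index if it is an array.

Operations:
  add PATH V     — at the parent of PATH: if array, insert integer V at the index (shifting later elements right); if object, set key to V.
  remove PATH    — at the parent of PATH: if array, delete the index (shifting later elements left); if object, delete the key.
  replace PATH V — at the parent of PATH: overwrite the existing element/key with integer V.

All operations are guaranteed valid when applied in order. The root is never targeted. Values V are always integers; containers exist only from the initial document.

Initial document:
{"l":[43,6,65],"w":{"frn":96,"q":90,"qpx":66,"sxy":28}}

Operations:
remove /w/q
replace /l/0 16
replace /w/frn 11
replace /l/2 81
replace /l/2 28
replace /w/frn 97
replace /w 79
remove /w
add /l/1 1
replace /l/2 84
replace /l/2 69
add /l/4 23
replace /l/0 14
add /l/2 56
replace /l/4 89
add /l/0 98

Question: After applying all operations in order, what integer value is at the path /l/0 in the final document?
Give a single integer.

Answer: 98

Derivation:
After op 1 (remove /w/q): {"l":[43,6,65],"w":{"frn":96,"qpx":66,"sxy":28}}
After op 2 (replace /l/0 16): {"l":[16,6,65],"w":{"frn":96,"qpx":66,"sxy":28}}
After op 3 (replace /w/frn 11): {"l":[16,6,65],"w":{"frn":11,"qpx":66,"sxy":28}}
After op 4 (replace /l/2 81): {"l":[16,6,81],"w":{"frn":11,"qpx":66,"sxy":28}}
After op 5 (replace /l/2 28): {"l":[16,6,28],"w":{"frn":11,"qpx":66,"sxy":28}}
After op 6 (replace /w/frn 97): {"l":[16,6,28],"w":{"frn":97,"qpx":66,"sxy":28}}
After op 7 (replace /w 79): {"l":[16,6,28],"w":79}
After op 8 (remove /w): {"l":[16,6,28]}
After op 9 (add /l/1 1): {"l":[16,1,6,28]}
After op 10 (replace /l/2 84): {"l":[16,1,84,28]}
After op 11 (replace /l/2 69): {"l":[16,1,69,28]}
After op 12 (add /l/4 23): {"l":[16,1,69,28,23]}
After op 13 (replace /l/0 14): {"l":[14,1,69,28,23]}
After op 14 (add /l/2 56): {"l":[14,1,56,69,28,23]}
After op 15 (replace /l/4 89): {"l":[14,1,56,69,89,23]}
After op 16 (add /l/0 98): {"l":[98,14,1,56,69,89,23]}
Value at /l/0: 98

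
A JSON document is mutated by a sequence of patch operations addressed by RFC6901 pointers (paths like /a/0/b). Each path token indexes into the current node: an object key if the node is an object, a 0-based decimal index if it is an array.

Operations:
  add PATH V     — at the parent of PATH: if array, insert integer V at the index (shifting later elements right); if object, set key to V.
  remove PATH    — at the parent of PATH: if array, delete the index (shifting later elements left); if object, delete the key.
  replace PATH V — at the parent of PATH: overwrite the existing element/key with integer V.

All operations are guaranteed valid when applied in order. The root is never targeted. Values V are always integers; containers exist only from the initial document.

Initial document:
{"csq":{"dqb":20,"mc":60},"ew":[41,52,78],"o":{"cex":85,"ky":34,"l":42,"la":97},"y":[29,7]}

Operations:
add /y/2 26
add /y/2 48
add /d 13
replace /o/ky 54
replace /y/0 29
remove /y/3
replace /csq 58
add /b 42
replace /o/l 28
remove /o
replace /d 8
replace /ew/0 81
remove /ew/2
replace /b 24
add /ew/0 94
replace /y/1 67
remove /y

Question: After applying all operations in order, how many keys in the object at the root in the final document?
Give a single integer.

Answer: 4

Derivation:
After op 1 (add /y/2 26): {"csq":{"dqb":20,"mc":60},"ew":[41,52,78],"o":{"cex":85,"ky":34,"l":42,"la":97},"y":[29,7,26]}
After op 2 (add /y/2 48): {"csq":{"dqb":20,"mc":60},"ew":[41,52,78],"o":{"cex":85,"ky":34,"l":42,"la":97},"y":[29,7,48,26]}
After op 3 (add /d 13): {"csq":{"dqb":20,"mc":60},"d":13,"ew":[41,52,78],"o":{"cex":85,"ky":34,"l":42,"la":97},"y":[29,7,48,26]}
After op 4 (replace /o/ky 54): {"csq":{"dqb":20,"mc":60},"d":13,"ew":[41,52,78],"o":{"cex":85,"ky":54,"l":42,"la":97},"y":[29,7,48,26]}
After op 5 (replace /y/0 29): {"csq":{"dqb":20,"mc":60},"d":13,"ew":[41,52,78],"o":{"cex":85,"ky":54,"l":42,"la":97},"y":[29,7,48,26]}
After op 6 (remove /y/3): {"csq":{"dqb":20,"mc":60},"d":13,"ew":[41,52,78],"o":{"cex":85,"ky":54,"l":42,"la":97},"y":[29,7,48]}
After op 7 (replace /csq 58): {"csq":58,"d":13,"ew":[41,52,78],"o":{"cex":85,"ky":54,"l":42,"la":97},"y":[29,7,48]}
After op 8 (add /b 42): {"b":42,"csq":58,"d":13,"ew":[41,52,78],"o":{"cex":85,"ky":54,"l":42,"la":97},"y":[29,7,48]}
After op 9 (replace /o/l 28): {"b":42,"csq":58,"d":13,"ew":[41,52,78],"o":{"cex":85,"ky":54,"l":28,"la":97},"y":[29,7,48]}
After op 10 (remove /o): {"b":42,"csq":58,"d":13,"ew":[41,52,78],"y":[29,7,48]}
After op 11 (replace /d 8): {"b":42,"csq":58,"d":8,"ew":[41,52,78],"y":[29,7,48]}
After op 12 (replace /ew/0 81): {"b":42,"csq":58,"d":8,"ew":[81,52,78],"y":[29,7,48]}
After op 13 (remove /ew/2): {"b":42,"csq":58,"d":8,"ew":[81,52],"y":[29,7,48]}
After op 14 (replace /b 24): {"b":24,"csq":58,"d":8,"ew":[81,52],"y":[29,7,48]}
After op 15 (add /ew/0 94): {"b":24,"csq":58,"d":8,"ew":[94,81,52],"y":[29,7,48]}
After op 16 (replace /y/1 67): {"b":24,"csq":58,"d":8,"ew":[94,81,52],"y":[29,67,48]}
After op 17 (remove /y): {"b":24,"csq":58,"d":8,"ew":[94,81,52]}
Size at the root: 4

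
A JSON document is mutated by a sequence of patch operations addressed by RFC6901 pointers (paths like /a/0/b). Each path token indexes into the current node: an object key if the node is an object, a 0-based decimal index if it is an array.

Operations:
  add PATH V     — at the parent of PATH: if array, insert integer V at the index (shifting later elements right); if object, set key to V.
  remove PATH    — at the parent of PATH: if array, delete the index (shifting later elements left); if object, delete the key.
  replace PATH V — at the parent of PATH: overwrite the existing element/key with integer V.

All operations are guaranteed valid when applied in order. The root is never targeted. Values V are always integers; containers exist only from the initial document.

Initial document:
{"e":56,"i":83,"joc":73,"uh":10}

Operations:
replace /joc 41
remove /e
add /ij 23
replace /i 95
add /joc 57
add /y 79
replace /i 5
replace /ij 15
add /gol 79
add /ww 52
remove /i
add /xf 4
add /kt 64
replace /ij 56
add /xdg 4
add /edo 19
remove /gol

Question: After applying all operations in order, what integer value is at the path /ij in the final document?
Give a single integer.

After op 1 (replace /joc 41): {"e":56,"i":83,"joc":41,"uh":10}
After op 2 (remove /e): {"i":83,"joc":41,"uh":10}
After op 3 (add /ij 23): {"i":83,"ij":23,"joc":41,"uh":10}
After op 4 (replace /i 95): {"i":95,"ij":23,"joc":41,"uh":10}
After op 5 (add /joc 57): {"i":95,"ij":23,"joc":57,"uh":10}
After op 6 (add /y 79): {"i":95,"ij":23,"joc":57,"uh":10,"y":79}
After op 7 (replace /i 5): {"i":5,"ij":23,"joc":57,"uh":10,"y":79}
After op 8 (replace /ij 15): {"i":5,"ij":15,"joc":57,"uh":10,"y":79}
After op 9 (add /gol 79): {"gol":79,"i":5,"ij":15,"joc":57,"uh":10,"y":79}
After op 10 (add /ww 52): {"gol":79,"i":5,"ij":15,"joc":57,"uh":10,"ww":52,"y":79}
After op 11 (remove /i): {"gol":79,"ij":15,"joc":57,"uh":10,"ww":52,"y":79}
After op 12 (add /xf 4): {"gol":79,"ij":15,"joc":57,"uh":10,"ww":52,"xf":4,"y":79}
After op 13 (add /kt 64): {"gol":79,"ij":15,"joc":57,"kt":64,"uh":10,"ww":52,"xf":4,"y":79}
After op 14 (replace /ij 56): {"gol":79,"ij":56,"joc":57,"kt":64,"uh":10,"ww":52,"xf":4,"y":79}
After op 15 (add /xdg 4): {"gol":79,"ij":56,"joc":57,"kt":64,"uh":10,"ww":52,"xdg":4,"xf":4,"y":79}
After op 16 (add /edo 19): {"edo":19,"gol":79,"ij":56,"joc":57,"kt":64,"uh":10,"ww":52,"xdg":4,"xf":4,"y":79}
After op 17 (remove /gol): {"edo":19,"ij":56,"joc":57,"kt":64,"uh":10,"ww":52,"xdg":4,"xf":4,"y":79}
Value at /ij: 56

Answer: 56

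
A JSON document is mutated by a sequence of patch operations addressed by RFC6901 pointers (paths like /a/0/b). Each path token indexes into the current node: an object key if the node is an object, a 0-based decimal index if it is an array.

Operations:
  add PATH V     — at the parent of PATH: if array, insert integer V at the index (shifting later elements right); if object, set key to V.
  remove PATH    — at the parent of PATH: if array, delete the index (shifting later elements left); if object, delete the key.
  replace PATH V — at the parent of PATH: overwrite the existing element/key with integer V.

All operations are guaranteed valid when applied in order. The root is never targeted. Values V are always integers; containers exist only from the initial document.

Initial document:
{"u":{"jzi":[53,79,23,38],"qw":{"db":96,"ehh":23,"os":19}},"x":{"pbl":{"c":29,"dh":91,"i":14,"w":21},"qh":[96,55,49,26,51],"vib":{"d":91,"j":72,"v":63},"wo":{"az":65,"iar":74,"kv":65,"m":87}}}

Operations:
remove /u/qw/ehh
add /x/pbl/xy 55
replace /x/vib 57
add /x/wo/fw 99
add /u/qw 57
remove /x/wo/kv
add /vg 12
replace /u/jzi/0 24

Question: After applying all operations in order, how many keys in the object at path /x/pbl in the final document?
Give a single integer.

Answer: 5

Derivation:
After op 1 (remove /u/qw/ehh): {"u":{"jzi":[53,79,23,38],"qw":{"db":96,"os":19}},"x":{"pbl":{"c":29,"dh":91,"i":14,"w":21},"qh":[96,55,49,26,51],"vib":{"d":91,"j":72,"v":63},"wo":{"az":65,"iar":74,"kv":65,"m":87}}}
After op 2 (add /x/pbl/xy 55): {"u":{"jzi":[53,79,23,38],"qw":{"db":96,"os":19}},"x":{"pbl":{"c":29,"dh":91,"i":14,"w":21,"xy":55},"qh":[96,55,49,26,51],"vib":{"d":91,"j":72,"v":63},"wo":{"az":65,"iar":74,"kv":65,"m":87}}}
After op 3 (replace /x/vib 57): {"u":{"jzi":[53,79,23,38],"qw":{"db":96,"os":19}},"x":{"pbl":{"c":29,"dh":91,"i":14,"w":21,"xy":55},"qh":[96,55,49,26,51],"vib":57,"wo":{"az":65,"iar":74,"kv":65,"m":87}}}
After op 4 (add /x/wo/fw 99): {"u":{"jzi":[53,79,23,38],"qw":{"db":96,"os":19}},"x":{"pbl":{"c":29,"dh":91,"i":14,"w":21,"xy":55},"qh":[96,55,49,26,51],"vib":57,"wo":{"az":65,"fw":99,"iar":74,"kv":65,"m":87}}}
After op 5 (add /u/qw 57): {"u":{"jzi":[53,79,23,38],"qw":57},"x":{"pbl":{"c":29,"dh":91,"i":14,"w":21,"xy":55},"qh":[96,55,49,26,51],"vib":57,"wo":{"az":65,"fw":99,"iar":74,"kv":65,"m":87}}}
After op 6 (remove /x/wo/kv): {"u":{"jzi":[53,79,23,38],"qw":57},"x":{"pbl":{"c":29,"dh":91,"i":14,"w":21,"xy":55},"qh":[96,55,49,26,51],"vib":57,"wo":{"az":65,"fw":99,"iar":74,"m":87}}}
After op 7 (add /vg 12): {"u":{"jzi":[53,79,23,38],"qw":57},"vg":12,"x":{"pbl":{"c":29,"dh":91,"i":14,"w":21,"xy":55},"qh":[96,55,49,26,51],"vib":57,"wo":{"az":65,"fw":99,"iar":74,"m":87}}}
After op 8 (replace /u/jzi/0 24): {"u":{"jzi":[24,79,23,38],"qw":57},"vg":12,"x":{"pbl":{"c":29,"dh":91,"i":14,"w":21,"xy":55},"qh":[96,55,49,26,51],"vib":57,"wo":{"az":65,"fw":99,"iar":74,"m":87}}}
Size at path /x/pbl: 5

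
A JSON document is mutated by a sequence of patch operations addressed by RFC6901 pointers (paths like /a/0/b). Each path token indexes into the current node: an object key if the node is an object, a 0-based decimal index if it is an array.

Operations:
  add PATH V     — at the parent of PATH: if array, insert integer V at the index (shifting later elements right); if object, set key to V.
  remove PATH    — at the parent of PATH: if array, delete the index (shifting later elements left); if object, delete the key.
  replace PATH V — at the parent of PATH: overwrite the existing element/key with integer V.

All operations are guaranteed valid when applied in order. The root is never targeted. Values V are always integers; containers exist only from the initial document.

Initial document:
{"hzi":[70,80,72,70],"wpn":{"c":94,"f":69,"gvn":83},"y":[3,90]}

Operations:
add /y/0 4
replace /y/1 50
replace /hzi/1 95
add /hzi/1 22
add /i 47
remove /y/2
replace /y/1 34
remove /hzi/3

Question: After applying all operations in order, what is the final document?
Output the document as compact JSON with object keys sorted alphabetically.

After op 1 (add /y/0 4): {"hzi":[70,80,72,70],"wpn":{"c":94,"f":69,"gvn":83},"y":[4,3,90]}
After op 2 (replace /y/1 50): {"hzi":[70,80,72,70],"wpn":{"c":94,"f":69,"gvn":83},"y":[4,50,90]}
After op 3 (replace /hzi/1 95): {"hzi":[70,95,72,70],"wpn":{"c":94,"f":69,"gvn":83},"y":[4,50,90]}
After op 4 (add /hzi/1 22): {"hzi":[70,22,95,72,70],"wpn":{"c":94,"f":69,"gvn":83},"y":[4,50,90]}
After op 5 (add /i 47): {"hzi":[70,22,95,72,70],"i":47,"wpn":{"c":94,"f":69,"gvn":83},"y":[4,50,90]}
After op 6 (remove /y/2): {"hzi":[70,22,95,72,70],"i":47,"wpn":{"c":94,"f":69,"gvn":83},"y":[4,50]}
After op 7 (replace /y/1 34): {"hzi":[70,22,95,72,70],"i":47,"wpn":{"c":94,"f":69,"gvn":83},"y":[4,34]}
After op 8 (remove /hzi/3): {"hzi":[70,22,95,70],"i":47,"wpn":{"c":94,"f":69,"gvn":83},"y":[4,34]}

Answer: {"hzi":[70,22,95,70],"i":47,"wpn":{"c":94,"f":69,"gvn":83},"y":[4,34]}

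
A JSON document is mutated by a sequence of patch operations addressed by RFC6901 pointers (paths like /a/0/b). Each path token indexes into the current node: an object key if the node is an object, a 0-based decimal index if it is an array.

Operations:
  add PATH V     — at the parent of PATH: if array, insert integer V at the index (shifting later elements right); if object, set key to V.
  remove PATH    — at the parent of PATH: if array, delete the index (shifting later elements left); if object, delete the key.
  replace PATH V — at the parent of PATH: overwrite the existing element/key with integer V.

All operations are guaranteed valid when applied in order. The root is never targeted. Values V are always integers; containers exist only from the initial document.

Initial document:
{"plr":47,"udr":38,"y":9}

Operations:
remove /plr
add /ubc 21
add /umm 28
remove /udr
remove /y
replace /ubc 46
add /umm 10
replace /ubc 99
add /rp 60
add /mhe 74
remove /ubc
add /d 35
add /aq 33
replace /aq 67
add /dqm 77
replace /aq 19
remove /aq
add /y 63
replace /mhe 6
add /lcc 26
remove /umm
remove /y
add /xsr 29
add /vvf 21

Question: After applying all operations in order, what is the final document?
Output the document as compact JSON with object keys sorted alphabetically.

After op 1 (remove /plr): {"udr":38,"y":9}
After op 2 (add /ubc 21): {"ubc":21,"udr":38,"y":9}
After op 3 (add /umm 28): {"ubc":21,"udr":38,"umm":28,"y":9}
After op 4 (remove /udr): {"ubc":21,"umm":28,"y":9}
After op 5 (remove /y): {"ubc":21,"umm":28}
After op 6 (replace /ubc 46): {"ubc":46,"umm":28}
After op 7 (add /umm 10): {"ubc":46,"umm":10}
After op 8 (replace /ubc 99): {"ubc":99,"umm":10}
After op 9 (add /rp 60): {"rp":60,"ubc":99,"umm":10}
After op 10 (add /mhe 74): {"mhe":74,"rp":60,"ubc":99,"umm":10}
After op 11 (remove /ubc): {"mhe":74,"rp":60,"umm":10}
After op 12 (add /d 35): {"d":35,"mhe":74,"rp":60,"umm":10}
After op 13 (add /aq 33): {"aq":33,"d":35,"mhe":74,"rp":60,"umm":10}
After op 14 (replace /aq 67): {"aq":67,"d":35,"mhe":74,"rp":60,"umm":10}
After op 15 (add /dqm 77): {"aq":67,"d":35,"dqm":77,"mhe":74,"rp":60,"umm":10}
After op 16 (replace /aq 19): {"aq":19,"d":35,"dqm":77,"mhe":74,"rp":60,"umm":10}
After op 17 (remove /aq): {"d":35,"dqm":77,"mhe":74,"rp":60,"umm":10}
After op 18 (add /y 63): {"d":35,"dqm":77,"mhe":74,"rp":60,"umm":10,"y":63}
After op 19 (replace /mhe 6): {"d":35,"dqm":77,"mhe":6,"rp":60,"umm":10,"y":63}
After op 20 (add /lcc 26): {"d":35,"dqm":77,"lcc":26,"mhe":6,"rp":60,"umm":10,"y":63}
After op 21 (remove /umm): {"d":35,"dqm":77,"lcc":26,"mhe":6,"rp":60,"y":63}
After op 22 (remove /y): {"d":35,"dqm":77,"lcc":26,"mhe":6,"rp":60}
After op 23 (add /xsr 29): {"d":35,"dqm":77,"lcc":26,"mhe":6,"rp":60,"xsr":29}
After op 24 (add /vvf 21): {"d":35,"dqm":77,"lcc":26,"mhe":6,"rp":60,"vvf":21,"xsr":29}

Answer: {"d":35,"dqm":77,"lcc":26,"mhe":6,"rp":60,"vvf":21,"xsr":29}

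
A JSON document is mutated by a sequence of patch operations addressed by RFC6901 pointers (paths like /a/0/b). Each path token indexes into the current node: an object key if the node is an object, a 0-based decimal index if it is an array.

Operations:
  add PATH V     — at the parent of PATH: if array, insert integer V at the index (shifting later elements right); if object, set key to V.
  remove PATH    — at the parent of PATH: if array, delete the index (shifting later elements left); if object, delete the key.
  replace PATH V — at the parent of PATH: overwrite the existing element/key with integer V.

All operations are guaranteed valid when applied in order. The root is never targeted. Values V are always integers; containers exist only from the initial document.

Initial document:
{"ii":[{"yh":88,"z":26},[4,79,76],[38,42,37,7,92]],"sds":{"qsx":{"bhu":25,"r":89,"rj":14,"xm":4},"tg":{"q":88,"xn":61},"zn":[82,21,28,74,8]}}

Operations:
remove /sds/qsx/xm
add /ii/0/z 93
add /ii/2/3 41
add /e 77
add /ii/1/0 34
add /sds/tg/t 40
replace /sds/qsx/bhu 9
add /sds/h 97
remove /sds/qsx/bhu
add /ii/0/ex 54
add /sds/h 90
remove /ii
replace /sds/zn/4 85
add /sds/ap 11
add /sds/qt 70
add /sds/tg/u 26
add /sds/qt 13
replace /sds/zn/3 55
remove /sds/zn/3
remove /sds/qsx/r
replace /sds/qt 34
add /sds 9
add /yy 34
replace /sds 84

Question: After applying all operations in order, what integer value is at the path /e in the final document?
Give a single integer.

Answer: 77

Derivation:
After op 1 (remove /sds/qsx/xm): {"ii":[{"yh":88,"z":26},[4,79,76],[38,42,37,7,92]],"sds":{"qsx":{"bhu":25,"r":89,"rj":14},"tg":{"q":88,"xn":61},"zn":[82,21,28,74,8]}}
After op 2 (add /ii/0/z 93): {"ii":[{"yh":88,"z":93},[4,79,76],[38,42,37,7,92]],"sds":{"qsx":{"bhu":25,"r":89,"rj":14},"tg":{"q":88,"xn":61},"zn":[82,21,28,74,8]}}
After op 3 (add /ii/2/3 41): {"ii":[{"yh":88,"z":93},[4,79,76],[38,42,37,41,7,92]],"sds":{"qsx":{"bhu":25,"r":89,"rj":14},"tg":{"q":88,"xn":61},"zn":[82,21,28,74,8]}}
After op 4 (add /e 77): {"e":77,"ii":[{"yh":88,"z":93},[4,79,76],[38,42,37,41,7,92]],"sds":{"qsx":{"bhu":25,"r":89,"rj":14},"tg":{"q":88,"xn":61},"zn":[82,21,28,74,8]}}
After op 5 (add /ii/1/0 34): {"e":77,"ii":[{"yh":88,"z":93},[34,4,79,76],[38,42,37,41,7,92]],"sds":{"qsx":{"bhu":25,"r":89,"rj":14},"tg":{"q":88,"xn":61},"zn":[82,21,28,74,8]}}
After op 6 (add /sds/tg/t 40): {"e":77,"ii":[{"yh":88,"z":93},[34,4,79,76],[38,42,37,41,7,92]],"sds":{"qsx":{"bhu":25,"r":89,"rj":14},"tg":{"q":88,"t":40,"xn":61},"zn":[82,21,28,74,8]}}
After op 7 (replace /sds/qsx/bhu 9): {"e":77,"ii":[{"yh":88,"z":93},[34,4,79,76],[38,42,37,41,7,92]],"sds":{"qsx":{"bhu":9,"r":89,"rj":14},"tg":{"q":88,"t":40,"xn":61},"zn":[82,21,28,74,8]}}
After op 8 (add /sds/h 97): {"e":77,"ii":[{"yh":88,"z":93},[34,4,79,76],[38,42,37,41,7,92]],"sds":{"h":97,"qsx":{"bhu":9,"r":89,"rj":14},"tg":{"q":88,"t":40,"xn":61},"zn":[82,21,28,74,8]}}
After op 9 (remove /sds/qsx/bhu): {"e":77,"ii":[{"yh":88,"z":93},[34,4,79,76],[38,42,37,41,7,92]],"sds":{"h":97,"qsx":{"r":89,"rj":14},"tg":{"q":88,"t":40,"xn":61},"zn":[82,21,28,74,8]}}
After op 10 (add /ii/0/ex 54): {"e":77,"ii":[{"ex":54,"yh":88,"z":93},[34,4,79,76],[38,42,37,41,7,92]],"sds":{"h":97,"qsx":{"r":89,"rj":14},"tg":{"q":88,"t":40,"xn":61},"zn":[82,21,28,74,8]}}
After op 11 (add /sds/h 90): {"e":77,"ii":[{"ex":54,"yh":88,"z":93},[34,4,79,76],[38,42,37,41,7,92]],"sds":{"h":90,"qsx":{"r":89,"rj":14},"tg":{"q":88,"t":40,"xn":61},"zn":[82,21,28,74,8]}}
After op 12 (remove /ii): {"e":77,"sds":{"h":90,"qsx":{"r":89,"rj":14},"tg":{"q":88,"t":40,"xn":61},"zn":[82,21,28,74,8]}}
After op 13 (replace /sds/zn/4 85): {"e":77,"sds":{"h":90,"qsx":{"r":89,"rj":14},"tg":{"q":88,"t":40,"xn":61},"zn":[82,21,28,74,85]}}
After op 14 (add /sds/ap 11): {"e":77,"sds":{"ap":11,"h":90,"qsx":{"r":89,"rj":14},"tg":{"q":88,"t":40,"xn":61},"zn":[82,21,28,74,85]}}
After op 15 (add /sds/qt 70): {"e":77,"sds":{"ap":11,"h":90,"qsx":{"r":89,"rj":14},"qt":70,"tg":{"q":88,"t":40,"xn":61},"zn":[82,21,28,74,85]}}
After op 16 (add /sds/tg/u 26): {"e":77,"sds":{"ap":11,"h":90,"qsx":{"r":89,"rj":14},"qt":70,"tg":{"q":88,"t":40,"u":26,"xn":61},"zn":[82,21,28,74,85]}}
After op 17 (add /sds/qt 13): {"e":77,"sds":{"ap":11,"h":90,"qsx":{"r":89,"rj":14},"qt":13,"tg":{"q":88,"t":40,"u":26,"xn":61},"zn":[82,21,28,74,85]}}
After op 18 (replace /sds/zn/3 55): {"e":77,"sds":{"ap":11,"h":90,"qsx":{"r":89,"rj":14},"qt":13,"tg":{"q":88,"t":40,"u":26,"xn":61},"zn":[82,21,28,55,85]}}
After op 19 (remove /sds/zn/3): {"e":77,"sds":{"ap":11,"h":90,"qsx":{"r":89,"rj":14},"qt":13,"tg":{"q":88,"t":40,"u":26,"xn":61},"zn":[82,21,28,85]}}
After op 20 (remove /sds/qsx/r): {"e":77,"sds":{"ap":11,"h":90,"qsx":{"rj":14},"qt":13,"tg":{"q":88,"t":40,"u":26,"xn":61},"zn":[82,21,28,85]}}
After op 21 (replace /sds/qt 34): {"e":77,"sds":{"ap":11,"h":90,"qsx":{"rj":14},"qt":34,"tg":{"q":88,"t":40,"u":26,"xn":61},"zn":[82,21,28,85]}}
After op 22 (add /sds 9): {"e":77,"sds":9}
After op 23 (add /yy 34): {"e":77,"sds":9,"yy":34}
After op 24 (replace /sds 84): {"e":77,"sds":84,"yy":34}
Value at /e: 77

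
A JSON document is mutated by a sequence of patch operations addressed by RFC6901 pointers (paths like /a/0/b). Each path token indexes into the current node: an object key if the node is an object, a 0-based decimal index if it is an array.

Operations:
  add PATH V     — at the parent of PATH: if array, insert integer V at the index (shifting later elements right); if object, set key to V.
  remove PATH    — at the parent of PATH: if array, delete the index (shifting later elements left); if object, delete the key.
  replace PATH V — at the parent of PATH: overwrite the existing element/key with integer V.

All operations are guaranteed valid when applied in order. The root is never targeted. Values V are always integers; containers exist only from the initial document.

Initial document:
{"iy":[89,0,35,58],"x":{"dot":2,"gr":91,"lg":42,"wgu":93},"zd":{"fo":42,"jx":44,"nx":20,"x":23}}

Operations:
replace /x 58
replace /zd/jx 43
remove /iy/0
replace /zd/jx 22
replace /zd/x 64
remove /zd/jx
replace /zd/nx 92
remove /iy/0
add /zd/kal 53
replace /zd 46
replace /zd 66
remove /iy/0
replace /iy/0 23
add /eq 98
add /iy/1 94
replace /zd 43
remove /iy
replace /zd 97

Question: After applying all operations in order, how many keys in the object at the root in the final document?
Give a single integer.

Answer: 3

Derivation:
After op 1 (replace /x 58): {"iy":[89,0,35,58],"x":58,"zd":{"fo":42,"jx":44,"nx":20,"x":23}}
After op 2 (replace /zd/jx 43): {"iy":[89,0,35,58],"x":58,"zd":{"fo":42,"jx":43,"nx":20,"x":23}}
After op 3 (remove /iy/0): {"iy":[0,35,58],"x":58,"zd":{"fo":42,"jx":43,"nx":20,"x":23}}
After op 4 (replace /zd/jx 22): {"iy":[0,35,58],"x":58,"zd":{"fo":42,"jx":22,"nx":20,"x":23}}
After op 5 (replace /zd/x 64): {"iy":[0,35,58],"x":58,"zd":{"fo":42,"jx":22,"nx":20,"x":64}}
After op 6 (remove /zd/jx): {"iy":[0,35,58],"x":58,"zd":{"fo":42,"nx":20,"x":64}}
After op 7 (replace /zd/nx 92): {"iy":[0,35,58],"x":58,"zd":{"fo":42,"nx":92,"x":64}}
After op 8 (remove /iy/0): {"iy":[35,58],"x":58,"zd":{"fo":42,"nx":92,"x":64}}
After op 9 (add /zd/kal 53): {"iy":[35,58],"x":58,"zd":{"fo":42,"kal":53,"nx":92,"x":64}}
After op 10 (replace /zd 46): {"iy":[35,58],"x":58,"zd":46}
After op 11 (replace /zd 66): {"iy":[35,58],"x":58,"zd":66}
After op 12 (remove /iy/0): {"iy":[58],"x":58,"zd":66}
After op 13 (replace /iy/0 23): {"iy":[23],"x":58,"zd":66}
After op 14 (add /eq 98): {"eq":98,"iy":[23],"x":58,"zd":66}
After op 15 (add /iy/1 94): {"eq":98,"iy":[23,94],"x":58,"zd":66}
After op 16 (replace /zd 43): {"eq":98,"iy":[23,94],"x":58,"zd":43}
After op 17 (remove /iy): {"eq":98,"x":58,"zd":43}
After op 18 (replace /zd 97): {"eq":98,"x":58,"zd":97}
Size at the root: 3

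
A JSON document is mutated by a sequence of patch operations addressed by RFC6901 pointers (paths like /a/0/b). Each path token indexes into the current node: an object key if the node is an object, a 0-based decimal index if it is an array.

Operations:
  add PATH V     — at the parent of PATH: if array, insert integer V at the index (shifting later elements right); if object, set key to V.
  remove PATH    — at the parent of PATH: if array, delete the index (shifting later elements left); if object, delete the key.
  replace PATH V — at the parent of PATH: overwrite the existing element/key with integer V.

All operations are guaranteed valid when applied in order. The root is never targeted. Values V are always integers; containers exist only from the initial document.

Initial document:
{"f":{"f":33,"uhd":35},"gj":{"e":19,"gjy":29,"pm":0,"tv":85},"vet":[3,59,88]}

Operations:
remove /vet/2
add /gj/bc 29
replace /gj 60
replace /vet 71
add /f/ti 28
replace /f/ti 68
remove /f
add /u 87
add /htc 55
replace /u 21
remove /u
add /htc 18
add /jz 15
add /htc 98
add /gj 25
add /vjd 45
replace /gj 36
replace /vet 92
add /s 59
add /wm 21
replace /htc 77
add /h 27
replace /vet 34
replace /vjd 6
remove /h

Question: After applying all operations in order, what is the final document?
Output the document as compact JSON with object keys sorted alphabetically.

Answer: {"gj":36,"htc":77,"jz":15,"s":59,"vet":34,"vjd":6,"wm":21}

Derivation:
After op 1 (remove /vet/2): {"f":{"f":33,"uhd":35},"gj":{"e":19,"gjy":29,"pm":0,"tv":85},"vet":[3,59]}
After op 2 (add /gj/bc 29): {"f":{"f":33,"uhd":35},"gj":{"bc":29,"e":19,"gjy":29,"pm":0,"tv":85},"vet":[3,59]}
After op 3 (replace /gj 60): {"f":{"f":33,"uhd":35},"gj":60,"vet":[3,59]}
After op 4 (replace /vet 71): {"f":{"f":33,"uhd":35},"gj":60,"vet":71}
After op 5 (add /f/ti 28): {"f":{"f":33,"ti":28,"uhd":35},"gj":60,"vet":71}
After op 6 (replace /f/ti 68): {"f":{"f":33,"ti":68,"uhd":35},"gj":60,"vet":71}
After op 7 (remove /f): {"gj":60,"vet":71}
After op 8 (add /u 87): {"gj":60,"u":87,"vet":71}
After op 9 (add /htc 55): {"gj":60,"htc":55,"u":87,"vet":71}
After op 10 (replace /u 21): {"gj":60,"htc":55,"u":21,"vet":71}
After op 11 (remove /u): {"gj":60,"htc":55,"vet":71}
After op 12 (add /htc 18): {"gj":60,"htc":18,"vet":71}
After op 13 (add /jz 15): {"gj":60,"htc":18,"jz":15,"vet":71}
After op 14 (add /htc 98): {"gj":60,"htc":98,"jz":15,"vet":71}
After op 15 (add /gj 25): {"gj":25,"htc":98,"jz":15,"vet":71}
After op 16 (add /vjd 45): {"gj":25,"htc":98,"jz":15,"vet":71,"vjd":45}
After op 17 (replace /gj 36): {"gj":36,"htc":98,"jz":15,"vet":71,"vjd":45}
After op 18 (replace /vet 92): {"gj":36,"htc":98,"jz":15,"vet":92,"vjd":45}
After op 19 (add /s 59): {"gj":36,"htc":98,"jz":15,"s":59,"vet":92,"vjd":45}
After op 20 (add /wm 21): {"gj":36,"htc":98,"jz":15,"s":59,"vet":92,"vjd":45,"wm":21}
After op 21 (replace /htc 77): {"gj":36,"htc":77,"jz":15,"s":59,"vet":92,"vjd":45,"wm":21}
After op 22 (add /h 27): {"gj":36,"h":27,"htc":77,"jz":15,"s":59,"vet":92,"vjd":45,"wm":21}
After op 23 (replace /vet 34): {"gj":36,"h":27,"htc":77,"jz":15,"s":59,"vet":34,"vjd":45,"wm":21}
After op 24 (replace /vjd 6): {"gj":36,"h":27,"htc":77,"jz":15,"s":59,"vet":34,"vjd":6,"wm":21}
After op 25 (remove /h): {"gj":36,"htc":77,"jz":15,"s":59,"vet":34,"vjd":6,"wm":21}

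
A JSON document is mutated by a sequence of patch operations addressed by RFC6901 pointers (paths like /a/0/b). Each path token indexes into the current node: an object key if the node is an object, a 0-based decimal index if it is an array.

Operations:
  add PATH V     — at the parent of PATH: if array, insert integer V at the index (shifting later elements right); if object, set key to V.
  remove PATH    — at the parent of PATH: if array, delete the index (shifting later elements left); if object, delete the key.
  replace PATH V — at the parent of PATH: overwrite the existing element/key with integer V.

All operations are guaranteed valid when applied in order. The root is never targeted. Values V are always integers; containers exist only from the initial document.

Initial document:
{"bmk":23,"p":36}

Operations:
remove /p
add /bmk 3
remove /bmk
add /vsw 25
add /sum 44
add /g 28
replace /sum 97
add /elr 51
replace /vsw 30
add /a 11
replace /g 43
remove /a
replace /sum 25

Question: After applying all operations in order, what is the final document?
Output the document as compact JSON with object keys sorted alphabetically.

Answer: {"elr":51,"g":43,"sum":25,"vsw":30}

Derivation:
After op 1 (remove /p): {"bmk":23}
After op 2 (add /bmk 3): {"bmk":3}
After op 3 (remove /bmk): {}
After op 4 (add /vsw 25): {"vsw":25}
After op 5 (add /sum 44): {"sum":44,"vsw":25}
After op 6 (add /g 28): {"g":28,"sum":44,"vsw":25}
After op 7 (replace /sum 97): {"g":28,"sum":97,"vsw":25}
After op 8 (add /elr 51): {"elr":51,"g":28,"sum":97,"vsw":25}
After op 9 (replace /vsw 30): {"elr":51,"g":28,"sum":97,"vsw":30}
After op 10 (add /a 11): {"a":11,"elr":51,"g":28,"sum":97,"vsw":30}
After op 11 (replace /g 43): {"a":11,"elr":51,"g":43,"sum":97,"vsw":30}
After op 12 (remove /a): {"elr":51,"g":43,"sum":97,"vsw":30}
After op 13 (replace /sum 25): {"elr":51,"g":43,"sum":25,"vsw":30}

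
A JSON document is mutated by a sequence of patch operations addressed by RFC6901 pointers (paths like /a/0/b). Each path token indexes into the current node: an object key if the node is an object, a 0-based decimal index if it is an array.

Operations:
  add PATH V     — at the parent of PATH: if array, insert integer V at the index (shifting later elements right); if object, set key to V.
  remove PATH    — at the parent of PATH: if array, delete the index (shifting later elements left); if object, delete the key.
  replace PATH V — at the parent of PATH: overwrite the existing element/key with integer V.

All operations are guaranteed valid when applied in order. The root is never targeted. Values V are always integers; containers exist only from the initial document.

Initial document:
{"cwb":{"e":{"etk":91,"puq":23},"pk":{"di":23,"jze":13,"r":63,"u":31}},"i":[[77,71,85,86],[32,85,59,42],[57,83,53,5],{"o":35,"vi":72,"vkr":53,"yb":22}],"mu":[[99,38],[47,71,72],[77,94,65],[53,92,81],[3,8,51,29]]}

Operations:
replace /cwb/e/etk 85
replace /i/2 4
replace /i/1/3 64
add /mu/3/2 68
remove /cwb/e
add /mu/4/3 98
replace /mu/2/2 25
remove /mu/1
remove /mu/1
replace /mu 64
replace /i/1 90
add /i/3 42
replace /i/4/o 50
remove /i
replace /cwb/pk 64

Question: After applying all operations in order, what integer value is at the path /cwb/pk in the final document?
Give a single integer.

Answer: 64

Derivation:
After op 1 (replace /cwb/e/etk 85): {"cwb":{"e":{"etk":85,"puq":23},"pk":{"di":23,"jze":13,"r":63,"u":31}},"i":[[77,71,85,86],[32,85,59,42],[57,83,53,5],{"o":35,"vi":72,"vkr":53,"yb":22}],"mu":[[99,38],[47,71,72],[77,94,65],[53,92,81],[3,8,51,29]]}
After op 2 (replace /i/2 4): {"cwb":{"e":{"etk":85,"puq":23},"pk":{"di":23,"jze":13,"r":63,"u":31}},"i":[[77,71,85,86],[32,85,59,42],4,{"o":35,"vi":72,"vkr":53,"yb":22}],"mu":[[99,38],[47,71,72],[77,94,65],[53,92,81],[3,8,51,29]]}
After op 3 (replace /i/1/3 64): {"cwb":{"e":{"etk":85,"puq":23},"pk":{"di":23,"jze":13,"r":63,"u":31}},"i":[[77,71,85,86],[32,85,59,64],4,{"o":35,"vi":72,"vkr":53,"yb":22}],"mu":[[99,38],[47,71,72],[77,94,65],[53,92,81],[3,8,51,29]]}
After op 4 (add /mu/3/2 68): {"cwb":{"e":{"etk":85,"puq":23},"pk":{"di":23,"jze":13,"r":63,"u":31}},"i":[[77,71,85,86],[32,85,59,64],4,{"o":35,"vi":72,"vkr":53,"yb":22}],"mu":[[99,38],[47,71,72],[77,94,65],[53,92,68,81],[3,8,51,29]]}
After op 5 (remove /cwb/e): {"cwb":{"pk":{"di":23,"jze":13,"r":63,"u":31}},"i":[[77,71,85,86],[32,85,59,64],4,{"o":35,"vi":72,"vkr":53,"yb":22}],"mu":[[99,38],[47,71,72],[77,94,65],[53,92,68,81],[3,8,51,29]]}
After op 6 (add /mu/4/3 98): {"cwb":{"pk":{"di":23,"jze":13,"r":63,"u":31}},"i":[[77,71,85,86],[32,85,59,64],4,{"o":35,"vi":72,"vkr":53,"yb":22}],"mu":[[99,38],[47,71,72],[77,94,65],[53,92,68,81],[3,8,51,98,29]]}
After op 7 (replace /mu/2/2 25): {"cwb":{"pk":{"di":23,"jze":13,"r":63,"u":31}},"i":[[77,71,85,86],[32,85,59,64],4,{"o":35,"vi":72,"vkr":53,"yb":22}],"mu":[[99,38],[47,71,72],[77,94,25],[53,92,68,81],[3,8,51,98,29]]}
After op 8 (remove /mu/1): {"cwb":{"pk":{"di":23,"jze":13,"r":63,"u":31}},"i":[[77,71,85,86],[32,85,59,64],4,{"o":35,"vi":72,"vkr":53,"yb":22}],"mu":[[99,38],[77,94,25],[53,92,68,81],[3,8,51,98,29]]}
After op 9 (remove /mu/1): {"cwb":{"pk":{"di":23,"jze":13,"r":63,"u":31}},"i":[[77,71,85,86],[32,85,59,64],4,{"o":35,"vi":72,"vkr":53,"yb":22}],"mu":[[99,38],[53,92,68,81],[3,8,51,98,29]]}
After op 10 (replace /mu 64): {"cwb":{"pk":{"di":23,"jze":13,"r":63,"u":31}},"i":[[77,71,85,86],[32,85,59,64],4,{"o":35,"vi":72,"vkr":53,"yb":22}],"mu":64}
After op 11 (replace /i/1 90): {"cwb":{"pk":{"di":23,"jze":13,"r":63,"u":31}},"i":[[77,71,85,86],90,4,{"o":35,"vi":72,"vkr":53,"yb":22}],"mu":64}
After op 12 (add /i/3 42): {"cwb":{"pk":{"di":23,"jze":13,"r":63,"u":31}},"i":[[77,71,85,86],90,4,42,{"o":35,"vi":72,"vkr":53,"yb":22}],"mu":64}
After op 13 (replace /i/4/o 50): {"cwb":{"pk":{"di":23,"jze":13,"r":63,"u":31}},"i":[[77,71,85,86],90,4,42,{"o":50,"vi":72,"vkr":53,"yb":22}],"mu":64}
After op 14 (remove /i): {"cwb":{"pk":{"di":23,"jze":13,"r":63,"u":31}},"mu":64}
After op 15 (replace /cwb/pk 64): {"cwb":{"pk":64},"mu":64}
Value at /cwb/pk: 64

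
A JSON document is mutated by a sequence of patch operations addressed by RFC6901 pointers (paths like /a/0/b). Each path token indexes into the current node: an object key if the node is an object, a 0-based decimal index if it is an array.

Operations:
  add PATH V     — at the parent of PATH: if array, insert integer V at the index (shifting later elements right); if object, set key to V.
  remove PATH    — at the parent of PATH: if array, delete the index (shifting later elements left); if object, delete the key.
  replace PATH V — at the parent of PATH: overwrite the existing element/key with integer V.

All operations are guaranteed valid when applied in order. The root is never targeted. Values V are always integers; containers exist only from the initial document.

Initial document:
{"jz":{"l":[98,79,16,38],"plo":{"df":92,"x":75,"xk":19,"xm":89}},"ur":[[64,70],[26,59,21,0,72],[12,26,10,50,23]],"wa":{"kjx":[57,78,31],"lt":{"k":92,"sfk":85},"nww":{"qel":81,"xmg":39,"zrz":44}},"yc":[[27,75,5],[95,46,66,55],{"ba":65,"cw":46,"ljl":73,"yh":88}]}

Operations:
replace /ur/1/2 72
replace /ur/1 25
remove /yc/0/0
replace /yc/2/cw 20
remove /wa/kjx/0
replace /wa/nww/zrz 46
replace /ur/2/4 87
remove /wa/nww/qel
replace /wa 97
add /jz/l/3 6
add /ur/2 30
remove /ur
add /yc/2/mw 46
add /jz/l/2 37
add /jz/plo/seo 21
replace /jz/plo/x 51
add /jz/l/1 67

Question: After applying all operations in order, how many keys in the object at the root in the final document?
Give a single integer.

After op 1 (replace /ur/1/2 72): {"jz":{"l":[98,79,16,38],"plo":{"df":92,"x":75,"xk":19,"xm":89}},"ur":[[64,70],[26,59,72,0,72],[12,26,10,50,23]],"wa":{"kjx":[57,78,31],"lt":{"k":92,"sfk":85},"nww":{"qel":81,"xmg":39,"zrz":44}},"yc":[[27,75,5],[95,46,66,55],{"ba":65,"cw":46,"ljl":73,"yh":88}]}
After op 2 (replace /ur/1 25): {"jz":{"l":[98,79,16,38],"plo":{"df":92,"x":75,"xk":19,"xm":89}},"ur":[[64,70],25,[12,26,10,50,23]],"wa":{"kjx":[57,78,31],"lt":{"k":92,"sfk":85},"nww":{"qel":81,"xmg":39,"zrz":44}},"yc":[[27,75,5],[95,46,66,55],{"ba":65,"cw":46,"ljl":73,"yh":88}]}
After op 3 (remove /yc/0/0): {"jz":{"l":[98,79,16,38],"plo":{"df":92,"x":75,"xk":19,"xm":89}},"ur":[[64,70],25,[12,26,10,50,23]],"wa":{"kjx":[57,78,31],"lt":{"k":92,"sfk":85},"nww":{"qel":81,"xmg":39,"zrz":44}},"yc":[[75,5],[95,46,66,55],{"ba":65,"cw":46,"ljl":73,"yh":88}]}
After op 4 (replace /yc/2/cw 20): {"jz":{"l":[98,79,16,38],"plo":{"df":92,"x":75,"xk":19,"xm":89}},"ur":[[64,70],25,[12,26,10,50,23]],"wa":{"kjx":[57,78,31],"lt":{"k":92,"sfk":85},"nww":{"qel":81,"xmg":39,"zrz":44}},"yc":[[75,5],[95,46,66,55],{"ba":65,"cw":20,"ljl":73,"yh":88}]}
After op 5 (remove /wa/kjx/0): {"jz":{"l":[98,79,16,38],"plo":{"df":92,"x":75,"xk":19,"xm":89}},"ur":[[64,70],25,[12,26,10,50,23]],"wa":{"kjx":[78,31],"lt":{"k":92,"sfk":85},"nww":{"qel":81,"xmg":39,"zrz":44}},"yc":[[75,5],[95,46,66,55],{"ba":65,"cw":20,"ljl":73,"yh":88}]}
After op 6 (replace /wa/nww/zrz 46): {"jz":{"l":[98,79,16,38],"plo":{"df":92,"x":75,"xk":19,"xm":89}},"ur":[[64,70],25,[12,26,10,50,23]],"wa":{"kjx":[78,31],"lt":{"k":92,"sfk":85},"nww":{"qel":81,"xmg":39,"zrz":46}},"yc":[[75,5],[95,46,66,55],{"ba":65,"cw":20,"ljl":73,"yh":88}]}
After op 7 (replace /ur/2/4 87): {"jz":{"l":[98,79,16,38],"plo":{"df":92,"x":75,"xk":19,"xm":89}},"ur":[[64,70],25,[12,26,10,50,87]],"wa":{"kjx":[78,31],"lt":{"k":92,"sfk":85},"nww":{"qel":81,"xmg":39,"zrz":46}},"yc":[[75,5],[95,46,66,55],{"ba":65,"cw":20,"ljl":73,"yh":88}]}
After op 8 (remove /wa/nww/qel): {"jz":{"l":[98,79,16,38],"plo":{"df":92,"x":75,"xk":19,"xm":89}},"ur":[[64,70],25,[12,26,10,50,87]],"wa":{"kjx":[78,31],"lt":{"k":92,"sfk":85},"nww":{"xmg":39,"zrz":46}},"yc":[[75,5],[95,46,66,55],{"ba":65,"cw":20,"ljl":73,"yh":88}]}
After op 9 (replace /wa 97): {"jz":{"l":[98,79,16,38],"plo":{"df":92,"x":75,"xk":19,"xm":89}},"ur":[[64,70],25,[12,26,10,50,87]],"wa":97,"yc":[[75,5],[95,46,66,55],{"ba":65,"cw":20,"ljl":73,"yh":88}]}
After op 10 (add /jz/l/3 6): {"jz":{"l":[98,79,16,6,38],"plo":{"df":92,"x":75,"xk":19,"xm":89}},"ur":[[64,70],25,[12,26,10,50,87]],"wa":97,"yc":[[75,5],[95,46,66,55],{"ba":65,"cw":20,"ljl":73,"yh":88}]}
After op 11 (add /ur/2 30): {"jz":{"l":[98,79,16,6,38],"plo":{"df":92,"x":75,"xk":19,"xm":89}},"ur":[[64,70],25,30,[12,26,10,50,87]],"wa":97,"yc":[[75,5],[95,46,66,55],{"ba":65,"cw":20,"ljl":73,"yh":88}]}
After op 12 (remove /ur): {"jz":{"l":[98,79,16,6,38],"plo":{"df":92,"x":75,"xk":19,"xm":89}},"wa":97,"yc":[[75,5],[95,46,66,55],{"ba":65,"cw":20,"ljl":73,"yh":88}]}
After op 13 (add /yc/2/mw 46): {"jz":{"l":[98,79,16,6,38],"plo":{"df":92,"x":75,"xk":19,"xm":89}},"wa":97,"yc":[[75,5],[95,46,66,55],{"ba":65,"cw":20,"ljl":73,"mw":46,"yh":88}]}
After op 14 (add /jz/l/2 37): {"jz":{"l":[98,79,37,16,6,38],"plo":{"df":92,"x":75,"xk":19,"xm":89}},"wa":97,"yc":[[75,5],[95,46,66,55],{"ba":65,"cw":20,"ljl":73,"mw":46,"yh":88}]}
After op 15 (add /jz/plo/seo 21): {"jz":{"l":[98,79,37,16,6,38],"plo":{"df":92,"seo":21,"x":75,"xk":19,"xm":89}},"wa":97,"yc":[[75,5],[95,46,66,55],{"ba":65,"cw":20,"ljl":73,"mw":46,"yh":88}]}
After op 16 (replace /jz/plo/x 51): {"jz":{"l":[98,79,37,16,6,38],"plo":{"df":92,"seo":21,"x":51,"xk":19,"xm":89}},"wa":97,"yc":[[75,5],[95,46,66,55],{"ba":65,"cw":20,"ljl":73,"mw":46,"yh":88}]}
After op 17 (add /jz/l/1 67): {"jz":{"l":[98,67,79,37,16,6,38],"plo":{"df":92,"seo":21,"x":51,"xk":19,"xm":89}},"wa":97,"yc":[[75,5],[95,46,66,55],{"ba":65,"cw":20,"ljl":73,"mw":46,"yh":88}]}
Size at the root: 3

Answer: 3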